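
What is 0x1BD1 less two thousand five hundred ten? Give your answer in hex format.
Convert 0x1BD1 (hexadecimal) → 1×4096 + 11×256 + 13×16 + 1 = 7121 (decimal)
Convert two thousand five hundred ten (English words) → 2×1000 + 5×100 + 10 = 2510 (decimal)
Compute 7121 - 2510 = 4611
Convert 4611 (decimal) → 4611 = 1×4096 + 2×256 + 3 → 0x1203 (hexadecimal)
0x1203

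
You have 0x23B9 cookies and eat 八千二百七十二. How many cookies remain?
Convert 0x23B9 (hexadecimal) → 2×4096 + 3×256 + 11×16 + 9 = 9145 (decimal)
Convert 八千二百七十二 (Chinese numeral) → 8×1000 + 2×100 + 7×10 + 2 = 8272 (decimal)
Compute 9145 - 8272 = 873
873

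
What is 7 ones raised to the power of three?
Convert 7 ones (place-value notation) → 7 (decimal)
Convert three (English words) → 3 (decimal)
Compute 7 ^ 3 = 343
343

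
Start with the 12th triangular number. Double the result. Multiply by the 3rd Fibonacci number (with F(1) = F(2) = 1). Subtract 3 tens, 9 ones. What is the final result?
Convert the 12th triangular number (triangular index) → 12×13/2 = 78 (decimal)
Start: 78
78 × 2 = 156
Convert the 3rd Fibonacci number (with F(1) = F(2) = 1) (Fibonacci index) → 1, 1, 2 → 2 (decimal)
156 × 2 = 312
Convert 3 tens, 9 ones (place-value notation) → 3×10 + 9 = 39 (decimal)
312 - 39 = 273
273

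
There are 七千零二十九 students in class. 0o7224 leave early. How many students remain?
Convert 七千零二十九 (Chinese numeral) → 7×1000 + 2×10 + 9 = 7029 (decimal)
Convert 0o7224 (octal) → 7×512 + 2×64 + 2×8 + 4 = 3732 (decimal)
Compute 7029 - 3732 = 3297
3297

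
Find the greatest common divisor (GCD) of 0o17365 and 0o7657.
Convert 0o17365 (octal) → 1×4096 + 7×512 + 3×64 + 6×8 + 5 = 7925 (decimal)
Convert 0o7657 (octal) → 7×512 + 6×64 + 5×8 + 7 = 4015 (decimal)
Compute gcd(7925, 4015) = 5
5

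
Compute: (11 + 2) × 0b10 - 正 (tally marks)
Convert 0b10 (binary) → 2 (decimal)
Convert 正 (tally marks) → 5 (decimal)
Expression in decimal: (11 + 2) × 2 - 5
Parentheses first: 11 + 2 = 13
Multiply: 13 × 2 = 26
Subtract: 26 - 5 = 21
21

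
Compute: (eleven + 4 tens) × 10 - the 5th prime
Convert eleven (English words) → 11 (decimal)
Convert 4 tens (place-value notation) → 4×10 = 40 (decimal)
Convert the 5th prime (prime index) → 11 (decimal)
Expression in decimal: (11 + 40) × 10 - 11
Parentheses first: 11 + 40 = 51
Multiply: 51 × 10 = 510
Subtract: 510 - 11 = 499
499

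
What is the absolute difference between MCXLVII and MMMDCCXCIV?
Convert MCXLVII (Roman numeral) → 1000 + 100 + 40 + 5 + 1 + 1 = 1147 (decimal)
Convert MMMDCCXCIV (Roman numeral) → 1000 + 1000 + 1000 + 500 + 100 + 100 + 90 + 4 = 3794 (decimal)
Compute |1147 - 3794| = 2647
2647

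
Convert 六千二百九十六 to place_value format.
Convert 六千二百九十六 (Chinese numeral) → 6×1000 + 2×100 + 9×10 + 6 = 6296 (decimal)
Convert 6296 (decimal) → 6296 = 6×1000 + 2×100 + 9×10 + 6 → 6 thousands, 2 hundreds, 9 tens, 6 ones (place-value notation)
6 thousands, 2 hundreds, 9 tens, 6 ones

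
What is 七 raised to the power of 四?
Convert 七 (Chinese numeral) → 7 (decimal)
Convert 四 (Chinese numeral) → 4 (decimal)
Compute 7 ^ 4 = 2401
2401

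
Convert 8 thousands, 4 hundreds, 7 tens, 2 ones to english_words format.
Convert 8 thousands, 4 hundreds, 7 tens, 2 ones (place-value notation) → 8×1000 + 4×100 + 7×10 + 2 = 8472 (decimal)
Convert 8472 (decimal) → 8472 = 8×1000 + 4×100 + 72 → eight thousand four hundred seventy-two (English words)
eight thousand four hundred seventy-two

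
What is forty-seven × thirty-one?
Convert forty-seven (English words) → 47 (decimal)
Convert thirty-one (English words) → 31 (decimal)
Compute 47 × 31 = 1457
1457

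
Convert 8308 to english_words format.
Convert 8308 (decimal) → 8308 = 8×1000 + 3×100 + 8 → eight thousand three hundred eight (English words)
eight thousand three hundred eight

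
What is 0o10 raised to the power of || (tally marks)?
Convert 0o10 (octal) → 1×8 = 8 (decimal)
Convert || (tally marks) → 2 (decimal)
Compute 8 ^ 2 = 64
64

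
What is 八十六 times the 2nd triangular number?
Convert 八十六 (Chinese numeral) → 8×10 + 6 = 86 (decimal)
Convert the 2nd triangular number (triangular index) → 2×3/2 = 3 (decimal)
Compute 86 × 3 = 258
258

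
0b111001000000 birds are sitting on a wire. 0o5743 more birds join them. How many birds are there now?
Convert 0b111001000000 (binary) → 2048 + 1024 + 512 + 64 = 3648 (decimal)
Convert 0o5743 (octal) → 5×512 + 7×64 + 4×8 + 3 = 3043 (decimal)
Compute 3648 + 3043 = 6691
6691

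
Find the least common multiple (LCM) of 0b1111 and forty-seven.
Convert 0b1111 (binary) → 8 + 4 + 2 + 1 = 15 (decimal)
Convert forty-seven (English words) → 47 (decimal)
Compute lcm(15, 47) = 705
705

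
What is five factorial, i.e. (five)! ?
Convert five (English words) → 5 (decimal)
Compute 5! = 120
120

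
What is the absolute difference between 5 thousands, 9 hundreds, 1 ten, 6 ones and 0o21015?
Convert 5 thousands, 9 hundreds, 1 ten, 6 ones (place-value notation) → 5×1000 + 9×100 + 1×10 + 6 = 5916 (decimal)
Convert 0o21015 (octal) → 2×4096 + 1×512 + 1×8 + 5 = 8717 (decimal)
Compute |5916 - 8717| = 2801
2801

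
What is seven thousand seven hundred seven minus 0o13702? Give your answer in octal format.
Convert seven thousand seven hundred seven (English words) → 7×1000 + 7×100 + 7 = 7707 (decimal)
Convert 0o13702 (octal) → 1×4096 + 3×512 + 7×64 + 2 = 6082 (decimal)
Compute 7707 - 6082 = 1625
Convert 1625 (decimal) → 1625 = 3×512 + 1×64 + 3×8 + 1 → 0o3131 (octal)
0o3131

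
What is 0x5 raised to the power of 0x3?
Convert 0x5 (hexadecimal) → 5 (decimal)
Convert 0x3 (hexadecimal) → 3 (decimal)
Compute 5 ^ 3 = 125
125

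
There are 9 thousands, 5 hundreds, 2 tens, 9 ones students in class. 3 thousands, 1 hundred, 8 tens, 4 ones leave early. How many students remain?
Convert 9 thousands, 5 hundreds, 2 tens, 9 ones (place-value notation) → 9×1000 + 5×100 + 2×10 + 9 = 9529 (decimal)
Convert 3 thousands, 1 hundred, 8 tens, 4 ones (place-value notation) → 3×1000 + 1×100 + 8×10 + 4 = 3184 (decimal)
Compute 9529 - 3184 = 6345
6345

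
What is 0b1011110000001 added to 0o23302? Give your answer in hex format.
Convert 0b1011110000001 (binary) → 4096 + 1024 + 512 + 256 + 128 + 1 = 6017 (decimal)
Convert 0o23302 (octal) → 2×4096 + 3×512 + 3×64 + 2 = 9922 (decimal)
Compute 6017 + 9922 = 15939
Convert 15939 (decimal) → 15939 = 3×4096 + 14×256 + 4×16 + 3 → 0x3E43 (hexadecimal)
0x3E43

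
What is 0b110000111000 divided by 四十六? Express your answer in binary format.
Convert 0b110000111000 (binary) → 2048 + 1024 + 32 + 16 + 8 = 3128 (decimal)
Convert 四十六 (Chinese numeral) → 4×10 + 6 = 46 (decimal)
Compute 3128 ÷ 46 = 68
Convert 68 (decimal) → 68 = 64 + 4 → 0b1000100 (binary)
0b1000100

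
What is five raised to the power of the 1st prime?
Convert five (English words) → 5 (decimal)
Convert the 1st prime (prime index) → 2 (decimal)
Compute 5 ^ 2 = 25
25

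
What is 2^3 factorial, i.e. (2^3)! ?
Convert 2^3 (power) → 8 (decimal)
Compute 8! = 40320
40320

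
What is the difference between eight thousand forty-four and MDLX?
Convert eight thousand forty-four (English words) → 8×1000 + 44 = 8044 (decimal)
Convert MDLX (Roman numeral) → 1000 + 500 + 50 + 10 = 1560 (decimal)
Difference: |8044 - 1560| = 6484
6484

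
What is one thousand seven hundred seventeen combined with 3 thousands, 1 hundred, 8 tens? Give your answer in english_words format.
Convert one thousand seven hundred seventeen (English words) → 1×1000 + 7×100 + 17 = 1717 (decimal)
Convert 3 thousands, 1 hundred, 8 tens (place-value notation) → 3×1000 + 1×100 + 8×10 = 3180 (decimal)
Compute 1717 + 3180 = 4897
Convert 4897 (decimal) → 4897 = 4×1000 + 8×100 + 97 → four thousand eight hundred ninety-seven (English words)
four thousand eight hundred ninety-seven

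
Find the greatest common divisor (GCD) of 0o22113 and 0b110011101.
Convert 0o22113 (octal) → 2×4096 + 2×512 + 1×64 + 1×8 + 3 = 9291 (decimal)
Convert 0b110011101 (binary) → 256 + 128 + 16 + 8 + 4 + 1 = 413 (decimal)
Compute gcd(9291, 413) = 1
1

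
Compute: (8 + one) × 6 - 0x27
Convert one (English words) → 1 (decimal)
Convert 0x27 (hexadecimal) → 2×16 + 7 = 39 (decimal)
Expression in decimal: (8 + 1) × 6 - 39
Parentheses first: 8 + 1 = 9
Multiply: 9 × 6 = 54
Subtract: 54 - 39 = 15
15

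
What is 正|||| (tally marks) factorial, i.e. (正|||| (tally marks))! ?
Convert 正|||| (tally marks) → 5 + 4 = 9 (decimal)
Compute 9! = 362880
362880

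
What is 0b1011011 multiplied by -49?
Convert 0b1011011 (binary) → 64 + 16 + 8 + 2 + 1 = 91 (decimal)
Compute 91 × -49 = -4459
-4459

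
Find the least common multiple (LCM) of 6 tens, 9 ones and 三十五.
Convert 6 tens, 9 ones (place-value notation) → 6×10 + 9 = 69 (decimal)
Convert 三十五 (Chinese numeral) → 3×10 + 5 = 35 (decimal)
Compute lcm(69, 35) = 2415
2415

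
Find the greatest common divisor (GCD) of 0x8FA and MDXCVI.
Convert 0x8FA (hexadecimal) → 8×256 + 15×16 + 10 = 2298 (decimal)
Convert MDXCVI (Roman numeral) → 1000 + 500 + 90 + 5 + 1 = 1596 (decimal)
Compute gcd(2298, 1596) = 6
6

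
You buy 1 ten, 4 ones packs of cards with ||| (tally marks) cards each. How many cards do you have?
Convert ||| (tally marks) → 3 (decimal)
Convert 1 ten, 4 ones (place-value notation) → 1×10 + 4 = 14 (decimal)
Compute 3 × 14 = 42
42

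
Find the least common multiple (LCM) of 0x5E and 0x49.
Convert 0x5E (hexadecimal) → 5×16 + 14 = 94 (decimal)
Convert 0x49 (hexadecimal) → 4×16 + 9 = 73 (decimal)
Compute lcm(94, 73) = 6862
6862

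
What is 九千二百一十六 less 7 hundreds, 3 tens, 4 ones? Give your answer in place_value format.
Convert 九千二百一十六 (Chinese numeral) → 9×1000 + 2×100 + 1×10 + 6 = 9216 (decimal)
Convert 7 hundreds, 3 tens, 4 ones (place-value notation) → 7×100 + 3×10 + 4 = 734 (decimal)
Compute 9216 - 734 = 8482
Convert 8482 (decimal) → 8482 = 8×1000 + 4×100 + 8×10 + 2 → 8 thousands, 4 hundreds, 8 tens, 2 ones (place-value notation)
8 thousands, 4 hundreds, 8 tens, 2 ones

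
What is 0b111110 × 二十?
Convert 0b111110 (binary) → 32 + 16 + 8 + 4 + 2 = 62 (decimal)
Convert 二十 (Chinese numeral) → 2×10 = 20 (decimal)
Compute 62 × 20 = 1240
1240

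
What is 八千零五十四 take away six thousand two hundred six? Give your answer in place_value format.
Convert 八千零五十四 (Chinese numeral) → 8×1000 + 5×10 + 4 = 8054 (decimal)
Convert six thousand two hundred six (English words) → 6×1000 + 2×100 + 6 = 6206 (decimal)
Compute 8054 - 6206 = 1848
Convert 1848 (decimal) → 1848 = 1×1000 + 8×100 + 4×10 + 8 → 1 thousand, 8 hundreds, 4 tens, 8 ones (place-value notation)
1 thousand, 8 hundreds, 4 tens, 8 ones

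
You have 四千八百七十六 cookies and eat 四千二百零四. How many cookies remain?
Convert 四千八百七十六 (Chinese numeral) → 4×1000 + 8×100 + 7×10 + 6 = 4876 (decimal)
Convert 四千二百零四 (Chinese numeral) → 4×1000 + 2×100 + 4 = 4204 (decimal)
Compute 4876 - 4204 = 672
672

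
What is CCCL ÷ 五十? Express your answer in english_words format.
Convert CCCL (Roman numeral) → 100 + 100 + 100 + 50 = 350 (decimal)
Convert 五十 (Chinese numeral) → 5×10 = 50 (decimal)
Compute 350 ÷ 50 = 7
Convert 7 (decimal) → seven (English words)
seven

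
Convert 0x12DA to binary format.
Convert 0x12DA (hexadecimal) → 1×4096 + 2×256 + 13×16 + 10 = 4826 (decimal)
Convert 4826 (decimal) → 4826 = 4096 + 512 + 128 + 64 + 16 + 8 + 2 → 0b1001011011010 (binary)
0b1001011011010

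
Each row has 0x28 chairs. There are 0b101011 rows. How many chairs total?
Convert 0x28 (hexadecimal) → 2×16 + 8 = 40 (decimal)
Convert 0b101011 (binary) → 32 + 8 + 2 + 1 = 43 (decimal)
Compute 40 × 43 = 1720
1720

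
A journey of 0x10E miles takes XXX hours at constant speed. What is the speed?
Convert 0x10E (hexadecimal) → 1×256 + 14 = 270 (decimal)
Convert XXX (Roman numeral) → 10 + 10 + 10 = 30 (decimal)
Compute 270 ÷ 30 = 9
9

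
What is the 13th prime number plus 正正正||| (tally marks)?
The 13th prime number = 41
Convert 正正正||| (tally marks) → 5 + 5 + 5 + 3 = 18 (decimal)
Compute 41 + 18 = 59
59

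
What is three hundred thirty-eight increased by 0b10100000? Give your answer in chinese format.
Convert three hundred thirty-eight (English words) → 3×100 + 38 = 338 (decimal)
Convert 0b10100000 (binary) → 128 + 32 = 160 (decimal)
Compute 338 + 160 = 498
Convert 498 (decimal) → 498 = 4×100 + 9×10 + 8 → 四百九十八 (Chinese numeral)
四百九十八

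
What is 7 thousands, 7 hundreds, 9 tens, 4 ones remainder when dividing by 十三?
Convert 7 thousands, 7 hundreds, 9 tens, 4 ones (place-value notation) → 7×1000 + 7×100 + 9×10 + 4 = 7794 (decimal)
Convert 十三 (Chinese numeral) → 1×10 + 3 = 13 (decimal)
Compute 7794 mod 13 = 7
7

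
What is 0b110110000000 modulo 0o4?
Convert 0b110110000000 (binary) → 2048 + 1024 + 256 + 128 = 3456 (decimal)
Convert 0o4 (octal) → 4 (decimal)
Compute 3456 mod 4 = 0
0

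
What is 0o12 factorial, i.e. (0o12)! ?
Convert 0o12 (octal) → 1×8 + 2 = 10 (decimal)
Compute 10! = 3628800
3628800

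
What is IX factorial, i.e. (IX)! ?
Convert IX (Roman numeral) → 9 (decimal)
Compute 9! = 362880
362880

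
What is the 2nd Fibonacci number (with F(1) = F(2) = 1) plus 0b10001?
The 2nd Fibonacci number (with F(1) = F(2) = 1) = 1
Convert 0b10001 (binary) → 16 + 1 = 17 (decimal)
Compute 1 + 17 = 18
18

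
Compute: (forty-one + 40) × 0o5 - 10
Convert forty-one (English words) → 41 (decimal)
Convert 0o5 (octal) → 5 (decimal)
Expression in decimal: (41 + 40) × 5 - 10
Parentheses first: 41 + 40 = 81
Multiply: 81 × 5 = 405
Subtract: 405 - 10 = 395
395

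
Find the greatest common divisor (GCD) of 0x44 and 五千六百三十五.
Convert 0x44 (hexadecimal) → 4×16 + 4 = 68 (decimal)
Convert 五千六百三十五 (Chinese numeral) → 5×1000 + 6×100 + 3×10 + 5 = 5635 (decimal)
Compute gcd(68, 5635) = 1
1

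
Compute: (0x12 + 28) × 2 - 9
Convert 0x12 (hexadecimal) → 1×16 + 2 = 18 (decimal)
Expression in decimal: (18 + 28) × 2 - 9
Parentheses first: 18 + 28 = 46
Multiply: 46 × 2 = 92
Subtract: 92 - 9 = 83
83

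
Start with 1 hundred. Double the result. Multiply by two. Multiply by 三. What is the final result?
Convert 1 hundred (place-value notation) → 1×100 = 100 (decimal)
Start: 100
100 × 2 = 200
Convert two (English words) → 2 (decimal)
200 × 2 = 400
Convert 三 (Chinese numeral) → 3 (decimal)
400 × 3 = 1200
1200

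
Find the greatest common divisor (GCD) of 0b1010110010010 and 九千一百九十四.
Convert 0b1010110010010 (binary) → 4096 + 1024 + 256 + 128 + 16 + 2 = 5522 (decimal)
Convert 九千一百九十四 (Chinese numeral) → 9×1000 + 1×100 + 9×10 + 4 = 9194 (decimal)
Compute gcd(5522, 9194) = 2
2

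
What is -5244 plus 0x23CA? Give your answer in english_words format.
Convert 0x23CA (hexadecimal) → 2×4096 + 3×256 + 12×16 + 10 = 9162 (decimal)
Compute -5244 + 9162 = 3918
Convert 3918 (decimal) → 3918 = 3×1000 + 9×100 + 18 → three thousand nine hundred eighteen (English words)
three thousand nine hundred eighteen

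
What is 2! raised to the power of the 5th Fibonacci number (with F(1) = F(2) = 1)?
Convert 2! (factorial) → 2 (decimal)
Convert the 5th Fibonacci number (with F(1) = F(2) = 1) (Fibonacci index) → 1, 1, 2, 3, 5 → 5 (decimal)
Compute 2 ^ 5 = 32
32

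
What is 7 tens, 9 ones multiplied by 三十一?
Convert 7 tens, 9 ones (place-value notation) → 7×10 + 9 = 79 (decimal)
Convert 三十一 (Chinese numeral) → 3×10 + 1 = 31 (decimal)
Compute 79 × 31 = 2449
2449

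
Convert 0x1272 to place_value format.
Convert 0x1272 (hexadecimal) → 1×4096 + 2×256 + 7×16 + 2 = 4722 (decimal)
Convert 4722 (decimal) → 4722 = 4×1000 + 7×100 + 2×10 + 2 → 4 thousands, 7 hundreds, 2 tens, 2 ones (place-value notation)
4 thousands, 7 hundreds, 2 tens, 2 ones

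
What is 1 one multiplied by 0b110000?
Convert 1 one (place-value notation) → 1 (decimal)
Convert 0b110000 (binary) → 32 + 16 = 48 (decimal)
Compute 1 × 48 = 48
48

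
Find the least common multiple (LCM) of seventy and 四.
Convert seventy (English words) → 70 (decimal)
Convert 四 (Chinese numeral) → 4 (decimal)
Compute lcm(70, 4) = 140
140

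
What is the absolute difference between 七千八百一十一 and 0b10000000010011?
Convert 七千八百一十一 (Chinese numeral) → 7×1000 + 8×100 + 1×10 + 1 = 7811 (decimal)
Convert 0b10000000010011 (binary) → 8192 + 16 + 2 + 1 = 8211 (decimal)
Compute |7811 - 8211| = 400
400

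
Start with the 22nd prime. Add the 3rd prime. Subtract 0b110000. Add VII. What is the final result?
Convert the 22nd prime (prime index) → 79 (decimal)
Start: 79
Convert the 3rd prime (prime index) → 5 (decimal)
79 + 5 = 84
Convert 0b110000 (binary) → 32 + 16 = 48 (decimal)
84 - 48 = 36
Convert VII (Roman numeral) → 5 + 1 + 1 = 7 (decimal)
36 + 7 = 43
43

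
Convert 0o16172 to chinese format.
Convert 0o16172 (octal) → 1×4096 + 6×512 + 1×64 + 7×8 + 2 = 7290 (decimal)
Convert 7290 (decimal) → 7290 = 7×1000 + 2×100 + 9×10 → 七千二百九十 (Chinese numeral)
七千二百九十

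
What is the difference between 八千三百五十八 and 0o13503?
Convert 八千三百五十八 (Chinese numeral) → 8×1000 + 3×100 + 5×10 + 8 = 8358 (decimal)
Convert 0o13503 (octal) → 1×4096 + 3×512 + 5×64 + 3 = 5955 (decimal)
Difference: |8358 - 5955| = 2403
2403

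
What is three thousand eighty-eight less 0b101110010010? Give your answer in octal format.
Convert three thousand eighty-eight (English words) → 3×1000 + 88 = 3088 (decimal)
Convert 0b101110010010 (binary) → 2048 + 512 + 256 + 128 + 16 + 2 = 2962 (decimal)
Compute 3088 - 2962 = 126
Convert 126 (decimal) → 126 = 1×64 + 7×8 + 6 → 0o176 (octal)
0o176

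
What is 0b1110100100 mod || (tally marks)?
Convert 0b1110100100 (binary) → 512 + 256 + 128 + 32 + 4 = 932 (decimal)
Convert || (tally marks) → 2 (decimal)
Compute 932 mod 2 = 0
0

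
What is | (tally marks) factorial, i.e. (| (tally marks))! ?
Convert | (tally marks) → 1 (decimal)
Compute 1! = 1
1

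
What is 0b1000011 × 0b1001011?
Convert 0b1000011 (binary) → 64 + 2 + 1 = 67 (decimal)
Convert 0b1001011 (binary) → 64 + 8 + 2 + 1 = 75 (decimal)
Compute 67 × 75 = 5025
5025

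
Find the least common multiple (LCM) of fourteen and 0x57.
Convert fourteen (English words) → 14 (decimal)
Convert 0x57 (hexadecimal) → 5×16 + 7 = 87 (decimal)
Compute lcm(14, 87) = 1218
1218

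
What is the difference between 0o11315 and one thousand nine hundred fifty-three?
Convert 0o11315 (octal) → 1×4096 + 1×512 + 3×64 + 1×8 + 5 = 4813 (decimal)
Convert one thousand nine hundred fifty-three (English words) → 1×1000 + 9×100 + 53 = 1953 (decimal)
Difference: |4813 - 1953| = 2860
2860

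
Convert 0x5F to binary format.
Convert 0x5F (hexadecimal) → 5×16 + 15 = 95 (decimal)
Convert 95 (decimal) → 95 = 64 + 16 + 8 + 4 + 2 + 1 → 0b1011111 (binary)
0b1011111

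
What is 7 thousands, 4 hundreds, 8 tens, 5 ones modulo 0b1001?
Convert 7 thousands, 4 hundreds, 8 tens, 5 ones (place-value notation) → 7×1000 + 4×100 + 8×10 + 5 = 7485 (decimal)
Convert 0b1001 (binary) → 8 + 1 = 9 (decimal)
Compute 7485 mod 9 = 6
6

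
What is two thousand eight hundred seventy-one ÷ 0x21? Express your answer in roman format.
Convert two thousand eight hundred seventy-one (English words) → 2×1000 + 8×100 + 71 = 2871 (decimal)
Convert 0x21 (hexadecimal) → 2×16 + 1 = 33 (decimal)
Compute 2871 ÷ 33 = 87
Convert 87 (decimal) → 87 = 50 + 10 + 10 + 10 + 5 + 1 + 1 → LXXXVII (Roman numeral)
LXXXVII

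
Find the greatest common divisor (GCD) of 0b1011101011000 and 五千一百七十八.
Convert 0b1011101011000 (binary) → 4096 + 1024 + 512 + 256 + 64 + 16 + 8 = 5976 (decimal)
Convert 五千一百七十八 (Chinese numeral) → 5×1000 + 1×100 + 7×10 + 8 = 5178 (decimal)
Compute gcd(5976, 5178) = 6
6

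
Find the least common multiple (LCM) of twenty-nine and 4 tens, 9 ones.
Convert twenty-nine (English words) → 29 (decimal)
Convert 4 tens, 9 ones (place-value notation) → 4×10 + 9 = 49 (decimal)
Compute lcm(29, 49) = 1421
1421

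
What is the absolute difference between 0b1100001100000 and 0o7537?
Convert 0b1100001100000 (binary) → 4096 + 2048 + 64 + 32 = 6240 (decimal)
Convert 0o7537 (octal) → 7×512 + 5×64 + 3×8 + 7 = 3935 (decimal)
Compute |6240 - 3935| = 2305
2305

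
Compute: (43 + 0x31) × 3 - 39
Convert 0x31 (hexadecimal) → 3×16 + 1 = 49 (decimal)
Expression in decimal: (43 + 49) × 3 - 39
Parentheses first: 43 + 49 = 92
Multiply: 92 × 3 = 276
Subtract: 276 - 39 = 237
237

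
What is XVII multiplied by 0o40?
Convert XVII (Roman numeral) → 10 + 5 + 1 + 1 = 17 (decimal)
Convert 0o40 (octal) → 4×8 = 32 (decimal)
Compute 17 × 32 = 544
544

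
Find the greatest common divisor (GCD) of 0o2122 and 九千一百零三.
Convert 0o2122 (octal) → 2×512 + 1×64 + 2×8 + 2 = 1106 (decimal)
Convert 九千一百零三 (Chinese numeral) → 9×1000 + 1×100 + 3 = 9103 (decimal)
Compute gcd(1106, 9103) = 1
1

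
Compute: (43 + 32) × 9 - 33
Parentheses first: 43 + 32 = 75
Multiply: 75 × 9 = 675
Subtract: 675 - 33 = 642
642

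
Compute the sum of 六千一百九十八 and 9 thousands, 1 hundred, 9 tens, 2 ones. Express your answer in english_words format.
Convert 六千一百九十八 (Chinese numeral) → 6×1000 + 1×100 + 9×10 + 8 = 6198 (decimal)
Convert 9 thousands, 1 hundred, 9 tens, 2 ones (place-value notation) → 9×1000 + 1×100 + 9×10 + 2 = 9192 (decimal)
Compute 6198 + 9192 = 15390
Convert 15390 (decimal) → 15390 = 15×1000 + 3×100 + 90 → fifteen thousand three hundred ninety (English words)
fifteen thousand three hundred ninety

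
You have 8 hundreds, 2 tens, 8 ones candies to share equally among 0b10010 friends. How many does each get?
Convert 8 hundreds, 2 tens, 8 ones (place-value notation) → 8×100 + 2×10 + 8 = 828 (decimal)
Convert 0b10010 (binary) → 16 + 2 = 18 (decimal)
Compute 828 ÷ 18 = 46
46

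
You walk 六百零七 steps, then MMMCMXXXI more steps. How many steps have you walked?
Convert 六百零七 (Chinese numeral) → 6×100 + 7 = 607 (decimal)
Convert MMMCMXXXI (Roman numeral) → 1000 + 1000 + 1000 + 900 + 10 + 10 + 10 + 1 = 3931 (decimal)
Compute 607 + 3931 = 4538
4538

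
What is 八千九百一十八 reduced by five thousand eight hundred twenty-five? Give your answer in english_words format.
Convert 八千九百一十八 (Chinese numeral) → 8×1000 + 9×100 + 1×10 + 8 = 8918 (decimal)
Convert five thousand eight hundred twenty-five (English words) → 5×1000 + 8×100 + 25 = 5825 (decimal)
Compute 8918 - 5825 = 3093
Convert 3093 (decimal) → 3093 = 3×1000 + 93 → three thousand ninety-three (English words)
three thousand ninety-three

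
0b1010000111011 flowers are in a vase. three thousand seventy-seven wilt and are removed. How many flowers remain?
Convert 0b1010000111011 (binary) → 4096 + 1024 + 32 + 16 + 8 + 2 + 1 = 5179 (decimal)
Convert three thousand seventy-seven (English words) → 3×1000 + 77 = 3077 (decimal)
Compute 5179 - 3077 = 2102
2102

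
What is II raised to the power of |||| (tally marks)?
Convert II (Roman numeral) → 1 + 1 = 2 (decimal)
Convert |||| (tally marks) → 4 (decimal)
Compute 2 ^ 4 = 16
16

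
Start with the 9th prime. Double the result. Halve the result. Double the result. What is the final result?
Convert the 9th prime (prime index) → 23 (decimal)
Start: 23
23 × 2 = 46
46 ÷ 2 = 23
23 × 2 = 46
46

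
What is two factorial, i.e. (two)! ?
Convert two (English words) → 2 (decimal)
Compute 2! = 2
2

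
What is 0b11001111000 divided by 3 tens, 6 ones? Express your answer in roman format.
Convert 0b11001111000 (binary) → 1024 + 512 + 64 + 32 + 16 + 8 = 1656 (decimal)
Convert 3 tens, 6 ones (place-value notation) → 3×10 + 6 = 36 (decimal)
Compute 1656 ÷ 36 = 46
Convert 46 (decimal) → 46 = 40 + 5 + 1 → XLVI (Roman numeral)
XLVI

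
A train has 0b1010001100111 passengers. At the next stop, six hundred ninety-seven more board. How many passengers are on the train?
Convert 0b1010001100111 (binary) → 4096 + 1024 + 64 + 32 + 4 + 2 + 1 = 5223 (decimal)
Convert six hundred ninety-seven (English words) → 6×100 + 97 = 697 (decimal)
Compute 5223 + 697 = 5920
5920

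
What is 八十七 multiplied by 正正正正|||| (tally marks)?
Convert 八十七 (Chinese numeral) → 8×10 + 7 = 87 (decimal)
Convert 正正正正|||| (tally marks) → 5 + 5 + 5 + 5 + 4 = 24 (decimal)
Compute 87 × 24 = 2088
2088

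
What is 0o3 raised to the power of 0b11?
Convert 0o3 (octal) → 3 (decimal)
Convert 0b11 (binary) → 2 + 1 = 3 (decimal)
Compute 3 ^ 3 = 27
27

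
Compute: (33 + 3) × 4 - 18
Parentheses first: 33 + 3 = 36
Multiply: 36 × 4 = 144
Subtract: 144 - 18 = 126
126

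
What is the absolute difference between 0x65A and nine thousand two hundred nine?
Convert 0x65A (hexadecimal) → 6×256 + 5×16 + 10 = 1626 (decimal)
Convert nine thousand two hundred nine (English words) → 9×1000 + 2×100 + 9 = 9209 (decimal)
Compute |1626 - 9209| = 7583
7583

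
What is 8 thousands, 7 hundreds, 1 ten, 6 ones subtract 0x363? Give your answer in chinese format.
Convert 8 thousands, 7 hundreds, 1 ten, 6 ones (place-value notation) → 8×1000 + 7×100 + 1×10 + 6 = 8716 (decimal)
Convert 0x363 (hexadecimal) → 3×256 + 6×16 + 3 = 867 (decimal)
Compute 8716 - 867 = 7849
Convert 7849 (decimal) → 7849 = 7×1000 + 8×100 + 4×10 + 9 → 七千八百四十九 (Chinese numeral)
七千八百四十九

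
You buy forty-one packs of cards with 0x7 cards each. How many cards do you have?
Convert 0x7 (hexadecimal) → 7 (decimal)
Convert forty-one (English words) → 41 (decimal)
Compute 7 × 41 = 287
287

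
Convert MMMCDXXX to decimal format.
Convert MMMCDXXX (Roman numeral) → 1000 + 1000 + 1000 + 400 + 10 + 10 + 10 = 3430 (decimal)
3430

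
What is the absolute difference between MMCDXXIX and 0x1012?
Convert MMCDXXIX (Roman numeral) → 1000 + 1000 + 400 + 10 + 10 + 9 = 2429 (decimal)
Convert 0x1012 (hexadecimal) → 1×4096 + 1×16 + 2 = 4114 (decimal)
Compute |2429 - 4114| = 1685
1685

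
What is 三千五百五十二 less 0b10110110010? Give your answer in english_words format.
Convert 三千五百五十二 (Chinese numeral) → 3×1000 + 5×100 + 5×10 + 2 = 3552 (decimal)
Convert 0b10110110010 (binary) → 1024 + 256 + 128 + 32 + 16 + 2 = 1458 (decimal)
Compute 3552 - 1458 = 2094
Convert 2094 (decimal) → 2094 = 2×1000 + 94 → two thousand ninety-four (English words)
two thousand ninety-four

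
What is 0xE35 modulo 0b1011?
Convert 0xE35 (hexadecimal) → 14×256 + 3×16 + 5 = 3637 (decimal)
Convert 0b1011 (binary) → 8 + 2 + 1 = 11 (decimal)
Compute 3637 mod 11 = 7
7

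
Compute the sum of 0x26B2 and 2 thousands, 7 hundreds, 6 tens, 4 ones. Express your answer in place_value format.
Convert 0x26B2 (hexadecimal) → 2×4096 + 6×256 + 11×16 + 2 = 9906 (decimal)
Convert 2 thousands, 7 hundreds, 6 tens, 4 ones (place-value notation) → 2×1000 + 7×100 + 6×10 + 4 = 2764 (decimal)
Compute 9906 + 2764 = 12670
Convert 12670 (decimal) → 12670 = 12×1000 + 6×100 + 7×10 → 12 thousands, 6 hundreds, 7 tens (place-value notation)
12 thousands, 6 hundreds, 7 tens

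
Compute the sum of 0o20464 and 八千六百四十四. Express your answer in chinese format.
Convert 0o20464 (octal) → 2×4096 + 4×64 + 6×8 + 4 = 8500 (decimal)
Convert 八千六百四十四 (Chinese numeral) → 8×1000 + 6×100 + 4×10 + 4 = 8644 (decimal)
Compute 8500 + 8644 = 17144
Convert 17144 (decimal) → 17144 = 1×10000 + 7×1000 + 1×100 + 4×10 + 4 → 一万七千一百四十四 (Chinese numeral)
一万七千一百四十四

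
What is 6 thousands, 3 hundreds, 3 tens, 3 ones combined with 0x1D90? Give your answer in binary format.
Convert 6 thousands, 3 hundreds, 3 tens, 3 ones (place-value notation) → 6×1000 + 3×100 + 3×10 + 3 = 6333 (decimal)
Convert 0x1D90 (hexadecimal) → 1×4096 + 13×256 + 9×16 = 7568 (decimal)
Compute 6333 + 7568 = 13901
Convert 13901 (decimal) → 13901 = 8192 + 4096 + 1024 + 512 + 64 + 8 + 4 + 1 → 0b11011001001101 (binary)
0b11011001001101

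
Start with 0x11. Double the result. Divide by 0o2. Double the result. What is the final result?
Convert 0x11 (hexadecimal) → 1×16 + 1 = 17 (decimal)
Start: 17
17 × 2 = 34
Convert 0o2 (octal) → 2 (decimal)
34 ÷ 2 = 17
17 × 2 = 34
34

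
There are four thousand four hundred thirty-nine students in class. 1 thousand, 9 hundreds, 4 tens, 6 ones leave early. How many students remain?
Convert four thousand four hundred thirty-nine (English words) → 4×1000 + 4×100 + 39 = 4439 (decimal)
Convert 1 thousand, 9 hundreds, 4 tens, 6 ones (place-value notation) → 1×1000 + 9×100 + 4×10 + 6 = 1946 (decimal)
Compute 4439 - 1946 = 2493
2493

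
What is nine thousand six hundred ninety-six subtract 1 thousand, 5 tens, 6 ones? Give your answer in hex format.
Convert nine thousand six hundred ninety-six (English words) → 9×1000 + 6×100 + 96 = 9696 (decimal)
Convert 1 thousand, 5 tens, 6 ones (place-value notation) → 1×1000 + 5×10 + 6 = 1056 (decimal)
Compute 9696 - 1056 = 8640
Convert 8640 (decimal) → 8640 = 2×4096 + 1×256 + 12×16 → 0x21C0 (hexadecimal)
0x21C0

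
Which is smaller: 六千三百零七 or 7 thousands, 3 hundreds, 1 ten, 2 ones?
Convert 六千三百零七 (Chinese numeral) → 6×1000 + 3×100 + 7 = 6307 (decimal)
Convert 7 thousands, 3 hundreds, 1 ten, 2 ones (place-value notation) → 7×1000 + 3×100 + 1×10 + 2 = 7312 (decimal)
Compare 6307 vs 7312: smaller = 6307
6307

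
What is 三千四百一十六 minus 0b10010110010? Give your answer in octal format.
Convert 三千四百一十六 (Chinese numeral) → 3×1000 + 4×100 + 1×10 + 6 = 3416 (decimal)
Convert 0b10010110010 (binary) → 1024 + 128 + 32 + 16 + 2 = 1202 (decimal)
Compute 3416 - 1202 = 2214
Convert 2214 (decimal) → 2214 = 4×512 + 2×64 + 4×8 + 6 → 0o4246 (octal)
0o4246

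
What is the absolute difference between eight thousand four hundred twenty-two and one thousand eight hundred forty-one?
Convert eight thousand four hundred twenty-two (English words) → 8×1000 + 4×100 + 22 = 8422 (decimal)
Convert one thousand eight hundred forty-one (English words) → 1×1000 + 8×100 + 41 = 1841 (decimal)
Compute |8422 - 1841| = 6581
6581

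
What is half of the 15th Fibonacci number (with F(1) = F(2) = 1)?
The 15th Fibonacci number (with F(1) = F(2) = 1): 1, 1, 2, 3, 5, 8, 13, 21, 34, 55, 89, 144, 233, 377, 610 → 610
Compute 610 ÷ 2 = 305
305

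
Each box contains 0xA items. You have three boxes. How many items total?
Convert 0xA (hexadecimal) → 10 (decimal)
Convert three (English words) → 3 (decimal)
Compute 10 × 3 = 30
30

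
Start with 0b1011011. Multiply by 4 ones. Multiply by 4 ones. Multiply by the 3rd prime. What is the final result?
Convert 0b1011011 (binary) → 64 + 16 + 8 + 2 + 1 = 91 (decimal)
Start: 91
Convert 4 ones (place-value notation) → 4 (decimal)
91 × 4 = 364
Convert 4 ones (place-value notation) → 4 (decimal)
364 × 4 = 1456
Convert the 3rd prime (prime index) → 5 (decimal)
1456 × 5 = 7280
7280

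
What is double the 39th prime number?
The 39th prime number = 167
Compute 167 × 2 = 334
334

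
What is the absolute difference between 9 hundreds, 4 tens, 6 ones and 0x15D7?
Convert 9 hundreds, 4 tens, 6 ones (place-value notation) → 9×100 + 4×10 + 6 = 946 (decimal)
Convert 0x15D7 (hexadecimal) → 1×4096 + 5×256 + 13×16 + 7 = 5591 (decimal)
Compute |946 - 5591| = 4645
4645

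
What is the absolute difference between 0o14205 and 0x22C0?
Convert 0o14205 (octal) → 1×4096 + 4×512 + 2×64 + 5 = 6277 (decimal)
Convert 0x22C0 (hexadecimal) → 2×4096 + 2×256 + 12×16 = 8896 (decimal)
Compute |6277 - 8896| = 2619
2619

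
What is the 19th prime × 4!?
Convert the 19th prime (prime index) → 67 (decimal)
Convert 4! (factorial) → 24 (decimal)
Compute 67 × 24 = 1608
1608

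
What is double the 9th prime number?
The 9th prime number = 23
Compute 23 × 2 = 46
46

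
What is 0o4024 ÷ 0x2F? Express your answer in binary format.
Convert 0o4024 (octal) → 4×512 + 2×8 + 4 = 2068 (decimal)
Convert 0x2F (hexadecimal) → 2×16 + 15 = 47 (decimal)
Compute 2068 ÷ 47 = 44
Convert 44 (decimal) → 44 = 32 + 8 + 4 → 0b101100 (binary)
0b101100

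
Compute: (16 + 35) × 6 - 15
Parentheses first: 16 + 35 = 51
Multiply: 51 × 6 = 306
Subtract: 306 - 15 = 291
291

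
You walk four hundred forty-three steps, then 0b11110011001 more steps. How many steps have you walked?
Convert four hundred forty-three (English words) → 4×100 + 43 = 443 (decimal)
Convert 0b11110011001 (binary) → 1024 + 512 + 256 + 128 + 16 + 8 + 1 = 1945 (decimal)
Compute 443 + 1945 = 2388
2388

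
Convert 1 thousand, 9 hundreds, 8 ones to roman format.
Convert 1 thousand, 9 hundreds, 8 ones (place-value notation) → 1×1000 + 9×100 + 8 = 1908 (decimal)
Convert 1908 (decimal) → 1908 = 1000 + 900 + 5 + 1 + 1 + 1 → MCMVIII (Roman numeral)
MCMVIII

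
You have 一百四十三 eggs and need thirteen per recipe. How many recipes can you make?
Convert 一百四十三 (Chinese numeral) → 1×100 + 4×10 + 3 = 143 (decimal)
Convert thirteen (English words) → 13 (decimal)
Compute 143 ÷ 13 = 11
11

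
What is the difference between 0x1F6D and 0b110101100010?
Convert 0x1F6D (hexadecimal) → 1×4096 + 15×256 + 6×16 + 13 = 8045 (decimal)
Convert 0b110101100010 (binary) → 2048 + 1024 + 256 + 64 + 32 + 2 = 3426 (decimal)
Difference: |8045 - 3426| = 4619
4619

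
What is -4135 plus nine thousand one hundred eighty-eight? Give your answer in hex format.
Convert nine thousand one hundred eighty-eight (English words) → 9×1000 + 1×100 + 88 = 9188 (decimal)
Compute -4135 + 9188 = 5053
Convert 5053 (decimal) → 5053 = 1×4096 + 3×256 + 11×16 + 13 → 0x13BD (hexadecimal)
0x13BD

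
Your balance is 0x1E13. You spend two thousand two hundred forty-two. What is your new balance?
Convert 0x1E13 (hexadecimal) → 1×4096 + 14×256 + 1×16 + 3 = 7699 (decimal)
Convert two thousand two hundred forty-two (English words) → 2×1000 + 2×100 + 42 = 2242 (decimal)
Compute 7699 - 2242 = 5457
5457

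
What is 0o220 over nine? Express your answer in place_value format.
Convert 0o220 (octal) → 2×64 + 2×8 = 144 (decimal)
Convert nine (English words) → 9 (decimal)
Compute 144 ÷ 9 = 16
Convert 16 (decimal) → 16 = 1×10 + 6 → 1 ten, 6 ones (place-value notation)
1 ten, 6 ones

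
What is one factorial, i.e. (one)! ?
Convert one (English words) → 1 (decimal)
Compute 1! = 1
1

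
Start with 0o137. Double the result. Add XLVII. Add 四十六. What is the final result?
Convert 0o137 (octal) → 1×64 + 3×8 + 7 = 95 (decimal)
Start: 95
95 × 2 = 190
Convert XLVII (Roman numeral) → 40 + 5 + 1 + 1 = 47 (decimal)
190 + 47 = 237
Convert 四十六 (Chinese numeral) → 4×10 + 6 = 46 (decimal)
237 + 46 = 283
283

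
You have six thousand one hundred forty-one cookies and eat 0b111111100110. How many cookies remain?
Convert six thousand one hundred forty-one (English words) → 6×1000 + 1×100 + 41 = 6141 (decimal)
Convert 0b111111100110 (binary) → 2048 + 1024 + 512 + 256 + 128 + 64 + 32 + 4 + 2 = 4070 (decimal)
Compute 6141 - 4070 = 2071
2071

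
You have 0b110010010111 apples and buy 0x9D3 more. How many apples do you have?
Convert 0b110010010111 (binary) → 2048 + 1024 + 128 + 16 + 4 + 2 + 1 = 3223 (decimal)
Convert 0x9D3 (hexadecimal) → 9×256 + 13×16 + 3 = 2515 (decimal)
Compute 3223 + 2515 = 5738
5738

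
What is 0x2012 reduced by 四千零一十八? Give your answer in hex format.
Convert 0x2012 (hexadecimal) → 2×4096 + 1×16 + 2 = 8210 (decimal)
Convert 四千零一十八 (Chinese numeral) → 4×1000 + 1×10 + 8 = 4018 (decimal)
Compute 8210 - 4018 = 4192
Convert 4192 (decimal) → 4192 = 1×4096 + 6×16 → 0x1060 (hexadecimal)
0x1060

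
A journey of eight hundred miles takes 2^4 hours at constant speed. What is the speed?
Convert eight hundred (English words) → 8×100 = 800 (decimal)
Convert 2^4 (power) → 16 (decimal)
Compute 800 ÷ 16 = 50
50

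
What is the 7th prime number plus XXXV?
The 7th prime number = 17
Convert XXXV (Roman numeral) → 10 + 10 + 10 + 5 = 35 (decimal)
Compute 17 + 35 = 52
52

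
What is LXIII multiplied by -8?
Convert LXIII (Roman numeral) → 50 + 10 + 1 + 1 + 1 = 63 (decimal)
Compute 63 × -8 = -504
-504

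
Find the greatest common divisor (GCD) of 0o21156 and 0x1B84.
Convert 0o21156 (octal) → 2×4096 + 1×512 + 1×64 + 5×8 + 6 = 8814 (decimal)
Convert 0x1B84 (hexadecimal) → 1×4096 + 11×256 + 8×16 + 4 = 7044 (decimal)
Compute gcd(8814, 7044) = 6
6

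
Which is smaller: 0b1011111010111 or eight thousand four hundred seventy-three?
Convert 0b1011111010111 (binary) → 4096 + 1024 + 512 + 256 + 128 + 64 + 16 + 4 + 2 + 1 = 6103 (decimal)
Convert eight thousand four hundred seventy-three (English words) → 8×1000 + 4×100 + 73 = 8473 (decimal)
Compare 6103 vs 8473: smaller = 6103
6103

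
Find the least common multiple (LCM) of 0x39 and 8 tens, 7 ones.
Convert 0x39 (hexadecimal) → 3×16 + 9 = 57 (decimal)
Convert 8 tens, 7 ones (place-value notation) → 8×10 + 7 = 87 (decimal)
Compute lcm(57, 87) = 1653
1653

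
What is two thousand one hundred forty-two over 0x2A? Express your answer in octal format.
Convert two thousand one hundred forty-two (English words) → 2×1000 + 1×100 + 42 = 2142 (decimal)
Convert 0x2A (hexadecimal) → 2×16 + 10 = 42 (decimal)
Compute 2142 ÷ 42 = 51
Convert 51 (decimal) → 51 = 6×8 + 3 → 0o63 (octal)
0o63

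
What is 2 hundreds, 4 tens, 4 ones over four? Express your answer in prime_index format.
Convert 2 hundreds, 4 tens, 4 ones (place-value notation) → 2×100 + 4×10 + 4 = 244 (decimal)
Convert four (English words) → 4 (decimal)
Compute 244 ÷ 4 = 61
Convert 61 (decimal) → the 18th prime (prime index)
the 18th prime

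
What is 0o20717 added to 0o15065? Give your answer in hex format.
Convert 0o20717 (octal) → 2×4096 + 7×64 + 1×8 + 7 = 8655 (decimal)
Convert 0o15065 (octal) → 1×4096 + 5×512 + 6×8 + 5 = 6709 (decimal)
Compute 8655 + 6709 = 15364
Convert 15364 (decimal) → 15364 = 3×4096 + 12×256 + 4 → 0x3C04 (hexadecimal)
0x3C04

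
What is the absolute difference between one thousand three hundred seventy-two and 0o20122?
Convert one thousand three hundred seventy-two (English words) → 1×1000 + 3×100 + 72 = 1372 (decimal)
Convert 0o20122 (octal) → 2×4096 + 1×64 + 2×8 + 2 = 8274 (decimal)
Compute |1372 - 8274| = 6902
6902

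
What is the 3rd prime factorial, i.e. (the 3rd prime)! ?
Convert the 3rd prime (prime index) → 5 (decimal)
Compute 5! = 120
120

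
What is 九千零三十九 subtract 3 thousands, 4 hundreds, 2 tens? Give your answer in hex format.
Convert 九千零三十九 (Chinese numeral) → 9×1000 + 3×10 + 9 = 9039 (decimal)
Convert 3 thousands, 4 hundreds, 2 tens (place-value notation) → 3×1000 + 4×100 + 2×10 = 3420 (decimal)
Compute 9039 - 3420 = 5619
Convert 5619 (decimal) → 5619 = 1×4096 + 5×256 + 15×16 + 3 → 0x15F3 (hexadecimal)
0x15F3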